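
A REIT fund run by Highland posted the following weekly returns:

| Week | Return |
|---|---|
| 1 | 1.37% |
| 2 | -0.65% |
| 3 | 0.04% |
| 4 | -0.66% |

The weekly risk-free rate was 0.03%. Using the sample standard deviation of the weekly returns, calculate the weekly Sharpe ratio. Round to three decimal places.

-0.005

Mean return r̄ = 0.100 / 4 = 0.0250%
Sample σ = √[Σ(r − r̄)² / 3] = √[2.7341 / 3] = √0.9114 = 0.9547%
Sharpe = (r̄ − rf) / σ = (0.0250 − 0.03) / 0.9547 = -0.0050 / 0.9547 = -0.0052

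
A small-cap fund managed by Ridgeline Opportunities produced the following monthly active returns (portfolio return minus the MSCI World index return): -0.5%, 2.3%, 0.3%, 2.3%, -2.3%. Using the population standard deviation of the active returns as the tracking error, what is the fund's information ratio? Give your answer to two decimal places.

0.24

μ = (-0.5 + 2.3 + 0.3 + 2.3 − 2.3) / 5 = 0.4200%
Σ(r − μ)² = (-0.5 − 0.4200)² + (2.3 − 0.4200)² + (0.3 − 0.4200)² + … = 15.3280
population σ = √(15.3280 / 5) = √3.0656 = 1.7509%
IR = μ / tracking error = 0.4200 / 1.7509 = 0.2399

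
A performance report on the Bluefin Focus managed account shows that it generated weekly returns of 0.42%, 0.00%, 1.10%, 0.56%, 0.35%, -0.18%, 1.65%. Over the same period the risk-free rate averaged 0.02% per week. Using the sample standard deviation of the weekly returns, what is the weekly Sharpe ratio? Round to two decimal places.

0.85

μ = (0.42 + 0 + 1.1 + 0.56 + 0.35 − 0.18 + 1.65) / 7 = 3.900 / 7 = 0.5571%
Sample std dev = √[2.4045 / 6] = 0.6330%
Sharpe = (μ − rf) / σ = (0.5571 − 0.02) / 0.6330 = 0.5371 / 0.6330 = 0.8485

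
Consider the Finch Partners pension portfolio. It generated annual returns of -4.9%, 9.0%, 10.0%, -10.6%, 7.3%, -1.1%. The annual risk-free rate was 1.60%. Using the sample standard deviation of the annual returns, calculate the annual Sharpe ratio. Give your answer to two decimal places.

0.00

Mean return μ = 9.70 / 6 = 1.6167%
Sample σ = √[Σ(r − μ)² / 5] = √[356.1883 / 5] = √71.2377 = 8.4402%
Sharpe = (μ − rf) / σ = (1.6167 − 1.6) / 8.4402 = 0.0167 / 8.4402 = 0.0020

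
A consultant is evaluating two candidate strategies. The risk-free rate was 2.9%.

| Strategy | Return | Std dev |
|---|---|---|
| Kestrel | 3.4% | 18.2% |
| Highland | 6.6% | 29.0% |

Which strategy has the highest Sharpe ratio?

Kestrel: Sharpe ratio = (3.4% − 2.9%) / 18.2% = 0.027
Highland: Sharpe ratio = (6.6% − 2.9%) / 29.0% = 0.128
Highest: Highland (0.128).

Highland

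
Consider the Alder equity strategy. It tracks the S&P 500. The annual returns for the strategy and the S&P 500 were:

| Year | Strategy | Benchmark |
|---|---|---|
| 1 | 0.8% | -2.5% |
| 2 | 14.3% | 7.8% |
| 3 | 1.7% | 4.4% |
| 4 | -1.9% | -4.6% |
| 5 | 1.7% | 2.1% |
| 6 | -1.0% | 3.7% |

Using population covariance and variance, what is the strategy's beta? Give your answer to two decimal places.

r̄p = 2.6000%,  r̄m = 1.8167%
Cov = Σ(rp − r̄p)(rm − r̄m) / 6 = 16.2150
Var(rm) = Σ(rm − r̄m)² / 6 = 17.6514
β = Cov / Var = 16.2150 / 17.6514 = 0.9186

0.92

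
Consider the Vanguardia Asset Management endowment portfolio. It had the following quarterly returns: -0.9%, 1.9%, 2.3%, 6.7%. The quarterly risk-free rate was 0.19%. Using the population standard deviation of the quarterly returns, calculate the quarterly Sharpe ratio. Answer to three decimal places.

0.849

r̄ = (-0.9 + 1.9 + 2.3 + 6.7) / 4 = 2.5000%
Population std dev = √[29.6000 / 4] = 2.7203%
Sharpe = (r̄ − rf) / σ = (2.5000 − 0.19) / 2.7203 = 2.3100 / 2.7203 = 0.8492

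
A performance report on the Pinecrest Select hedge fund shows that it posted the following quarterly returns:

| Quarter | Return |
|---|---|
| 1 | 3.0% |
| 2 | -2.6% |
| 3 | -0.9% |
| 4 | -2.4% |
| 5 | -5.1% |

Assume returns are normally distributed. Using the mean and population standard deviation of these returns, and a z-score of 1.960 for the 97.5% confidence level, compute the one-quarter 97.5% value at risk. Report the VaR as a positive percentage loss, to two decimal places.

6.83

r̄ = (3 − 2.6 − 0.9 − 2.4 − 5.1) / 5 = -8.00 / 5 = -1.6000%
Σ(r − r̄)² = 35.5400; population σ = √(35.5400/5) = 2.6661%
VaR = −(r̄ − z·σ) = −(-1.6000 − 1.960 × 2.6661) = −(-6.8256) = 6.8256%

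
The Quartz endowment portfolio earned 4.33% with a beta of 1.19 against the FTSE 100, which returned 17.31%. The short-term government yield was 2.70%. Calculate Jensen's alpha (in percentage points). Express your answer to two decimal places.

CAPM expected return = Rf + β(Rm − Rf) = 2.70% + 1.19 × (17.31% − 2.70%) = 2.7 + 1.19 × 14.61 = 20.0859%
Jensen's α = Rp − E[R] = 4.33% − 20.0859% = -15.7559

-15.76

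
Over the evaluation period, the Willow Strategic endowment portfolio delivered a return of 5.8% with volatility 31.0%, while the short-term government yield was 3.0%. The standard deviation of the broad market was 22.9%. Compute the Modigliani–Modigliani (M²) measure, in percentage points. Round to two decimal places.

Sharpe = (Rp − Rf) / σp = (5.8% − 3.0%) / 31.0% = 0.0903
M² = Rf + Sharpe × σm = 3.0% + 0.0903 × 22.9% = 5.0679%

5.07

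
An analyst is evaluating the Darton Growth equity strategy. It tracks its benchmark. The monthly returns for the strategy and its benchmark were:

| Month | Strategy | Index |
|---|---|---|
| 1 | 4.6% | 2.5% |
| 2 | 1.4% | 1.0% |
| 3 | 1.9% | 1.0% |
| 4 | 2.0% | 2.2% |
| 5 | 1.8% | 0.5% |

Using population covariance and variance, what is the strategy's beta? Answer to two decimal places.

r̄p = 2.3400%,  r̄m = 1.4400%
Cov = Σ(rp − r̄p)(rm − r̄m) / 5 = 0.6504
Var(rm) = Σ(rm − r̄m)² / 5 = 0.5944
β = Cov / Var = 0.6504 / 0.5944 = 1.0942

1.09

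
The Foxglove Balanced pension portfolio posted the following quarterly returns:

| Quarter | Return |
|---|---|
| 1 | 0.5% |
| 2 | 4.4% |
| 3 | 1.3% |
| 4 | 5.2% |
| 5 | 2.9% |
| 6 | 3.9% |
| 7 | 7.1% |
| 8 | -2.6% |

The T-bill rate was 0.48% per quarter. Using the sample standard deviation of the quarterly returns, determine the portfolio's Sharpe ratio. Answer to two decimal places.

0.78

Mean return r̄ = 22.70 / 8 = 2.8375%
Sample std dev = √[64.7188 / 7] = 3.0406%
Sharpe = (r̄ − rf) / σ = (2.8375 − 0.48) / 3.0406 = 2.3575 / 3.0406 = 0.7753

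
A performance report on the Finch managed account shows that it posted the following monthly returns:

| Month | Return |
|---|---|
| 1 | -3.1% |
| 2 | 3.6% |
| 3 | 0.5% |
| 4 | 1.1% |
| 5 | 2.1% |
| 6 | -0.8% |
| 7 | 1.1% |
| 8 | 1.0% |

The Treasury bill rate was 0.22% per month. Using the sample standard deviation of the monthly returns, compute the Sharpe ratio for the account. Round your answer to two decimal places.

0.24

r̄ = (-3.1 + 3.6 + 0.5 + 1.1 + 2.1 − 0.8 + 1.1 + 1) / 8 = 5.50 / 8 = 0.6875%
Sample std dev = √[27.5088 / 7] = 1.9824%
Sharpe = (r̄ − rf) / σ = (0.6875 − 0.22) / 1.9824 = 0.4675 / 1.9824 = 0.2358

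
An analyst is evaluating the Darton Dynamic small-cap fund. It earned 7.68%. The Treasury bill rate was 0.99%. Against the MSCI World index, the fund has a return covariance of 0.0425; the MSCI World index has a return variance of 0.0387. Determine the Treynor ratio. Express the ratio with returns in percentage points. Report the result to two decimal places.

6.09

β = Cov / Var = 0.0425 / 0.0387 = 1.0982
Treynor = (Rp − Rf) / β = (7.68% − 0.99%) / 1.0982 = 6.69 / 1.0982 = 6.0918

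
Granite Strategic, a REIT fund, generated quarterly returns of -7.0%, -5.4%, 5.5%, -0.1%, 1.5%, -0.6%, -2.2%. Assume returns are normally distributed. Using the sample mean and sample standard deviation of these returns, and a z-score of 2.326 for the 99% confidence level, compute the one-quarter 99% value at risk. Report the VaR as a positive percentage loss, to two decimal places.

r̄ = (-7 − 5.4 + 5.5 − 0.1 + 1.5 − 0.6 − 2.2) / 7 = -1.1857%
Sample σ = √[Σ(r − r̄)² / 6] = √[106.0286 / 6] = √17.6714 = 4.2037%
VaR = −(r̄ − z·σ) = −(-1.1857 − 2.326 × 4.2037) = −(-10.9635) = 10.9635%

10.96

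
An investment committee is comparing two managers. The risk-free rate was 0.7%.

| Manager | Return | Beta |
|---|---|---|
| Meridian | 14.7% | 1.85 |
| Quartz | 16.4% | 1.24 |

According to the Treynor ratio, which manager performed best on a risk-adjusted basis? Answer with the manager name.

Quartz

Meridian: Treynor = (14.7% − 0.7%) / 1.85 = 7.568
Quartz: Treynor = (16.4% − 0.7%) / 1.24 = 12.661
Highest: Quartz (12.661).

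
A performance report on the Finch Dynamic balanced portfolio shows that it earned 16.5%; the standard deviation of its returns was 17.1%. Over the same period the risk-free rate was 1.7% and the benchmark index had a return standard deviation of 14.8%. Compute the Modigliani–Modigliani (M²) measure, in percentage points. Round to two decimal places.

14.51

Sharpe = (Rp − Rf) / σp = (16.5% − 1.7%) / 17.1% = 0.8655
M² = Rf + Sharpe × σm = 1.7% + 0.8655 × 14.8% = 14.5094%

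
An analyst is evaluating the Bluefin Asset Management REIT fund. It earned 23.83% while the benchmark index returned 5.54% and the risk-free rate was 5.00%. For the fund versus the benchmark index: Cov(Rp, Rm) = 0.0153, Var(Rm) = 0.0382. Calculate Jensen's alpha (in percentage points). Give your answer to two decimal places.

18.61

β = Cov / Var = 0.0153 / 0.0382 = 0.4005
E[R] = Rf + β(Rm − Rf) = 5.00% + 0.4005 × (5.54% − 5.00%) = 5.2163%
α = Rp − E[R] = 23.83% − 5.2163% = 18.6137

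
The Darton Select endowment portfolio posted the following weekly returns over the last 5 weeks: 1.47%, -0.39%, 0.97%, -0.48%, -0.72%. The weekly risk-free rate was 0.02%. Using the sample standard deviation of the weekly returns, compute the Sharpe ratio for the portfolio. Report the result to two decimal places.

Mean return r̄ = 0.850 / 5 = 0.1700%
Sample std dev = √[3.8582 / 4] = 0.9821%
Sharpe = (r̄ − rf) / σ = (0.1700 − 0.02) / 0.9821 = 0.1500 / 0.9821 = 0.1527

0.15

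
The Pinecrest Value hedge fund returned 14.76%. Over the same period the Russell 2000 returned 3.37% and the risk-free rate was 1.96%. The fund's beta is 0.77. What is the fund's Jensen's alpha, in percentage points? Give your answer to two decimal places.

11.71

CAPM expected return = Rf + β(Rm − Rf) = 1.96% + 0.77 × (3.37% − 1.96%) = 1.96 + 0.77 × 1.41 = 3.0457%
Jensen's α = Rp − E[R] = 14.76% − 3.0457% = 11.7143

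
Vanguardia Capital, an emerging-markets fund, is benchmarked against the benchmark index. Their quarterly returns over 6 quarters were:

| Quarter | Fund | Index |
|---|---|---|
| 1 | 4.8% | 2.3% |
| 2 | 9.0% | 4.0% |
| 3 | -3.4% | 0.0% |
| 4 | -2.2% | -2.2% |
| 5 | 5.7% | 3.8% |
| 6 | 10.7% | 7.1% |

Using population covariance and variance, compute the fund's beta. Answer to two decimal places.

r̄p = 4.1000%,  r̄m = 2.5000%
Cov = Σ(rp − r̄p)(rm − r̄m) / 6 = 14.6683
Var(rm) = Σ(rm − r̄m)² / 6 = 8.9133
β = Cov / Var = 14.6683 / 8.9133 = 1.6457

1.65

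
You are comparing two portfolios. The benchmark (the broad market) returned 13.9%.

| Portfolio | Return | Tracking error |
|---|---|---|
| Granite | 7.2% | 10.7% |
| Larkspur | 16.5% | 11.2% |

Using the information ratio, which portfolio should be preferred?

Granite: IR = (7.2% − 13.9%) / 10.7% = -0.626
Larkspur: IR = (16.5% − 13.9%) / 11.2% = 0.232
Highest: Larkspur (0.232).

Larkspur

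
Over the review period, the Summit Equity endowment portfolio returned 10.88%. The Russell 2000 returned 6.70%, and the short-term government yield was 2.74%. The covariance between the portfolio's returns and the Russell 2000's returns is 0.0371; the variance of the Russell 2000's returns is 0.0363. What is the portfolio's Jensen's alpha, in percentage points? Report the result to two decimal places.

4.09

β = Cov / Var = 0.0371 / 0.0363 = 1.0220
E[R] = Rf + β(Rm − Rf) = 2.74% + 1.0220 × (6.70% − 2.74%) = 6.7871%
α = Rp − E[R] = 10.88% − 6.7871% = 4.0929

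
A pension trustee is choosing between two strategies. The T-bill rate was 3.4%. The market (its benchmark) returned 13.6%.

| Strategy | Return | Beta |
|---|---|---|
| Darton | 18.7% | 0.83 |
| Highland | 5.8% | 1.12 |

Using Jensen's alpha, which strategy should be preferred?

Darton: α = 18.7% − [3.4% + 0.83 × (13.6% − 3.4%)] = 6.834
Highland: α = 5.8% − [3.4% + 1.12 × (13.6% − 3.4%)] = -9.024
Highest: Darton (6.834).

Darton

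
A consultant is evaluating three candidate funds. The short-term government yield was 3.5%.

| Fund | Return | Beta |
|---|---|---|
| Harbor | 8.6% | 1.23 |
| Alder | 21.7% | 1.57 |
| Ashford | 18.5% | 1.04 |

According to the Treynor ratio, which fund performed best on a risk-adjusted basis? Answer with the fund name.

Ashford

Harbor: Treynor = (8.6% − 3.5%) / 1.23 = 4.146
Alder: Treynor = (21.7% − 3.5%) / 1.57 = 11.592
Ashford: Treynor = (18.5% − 3.5%) / 1.04 = 14.423
Highest: Ashford (14.423).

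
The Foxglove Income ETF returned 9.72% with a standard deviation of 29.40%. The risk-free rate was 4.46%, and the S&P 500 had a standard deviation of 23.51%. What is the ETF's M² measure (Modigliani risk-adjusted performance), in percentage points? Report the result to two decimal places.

Sharpe = (Rp − Rf) / σp = (9.72% − 4.46%) / 29.40% = 0.1789
M² = Rf + Sharpe × σm = 4.46% + 0.1789 × 23.51% = 8.6659%

8.67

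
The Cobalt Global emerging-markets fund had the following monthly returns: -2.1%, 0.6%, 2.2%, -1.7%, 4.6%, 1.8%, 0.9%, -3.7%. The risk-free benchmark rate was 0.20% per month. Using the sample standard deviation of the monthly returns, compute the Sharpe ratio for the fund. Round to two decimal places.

0.05

r̄ = (-2.1 + 0.6 + 2.2 − 1.7 + 4.6 + 1.8 + 0.9 − 3.7) / 8 = 2.60 / 8 = 0.3250%
Σ(r − r̄)² = (-2.1 − 0.3250)² + (0.6 − 0.3250)² + … = 50.5550
σ = √[50.5550 / 7] = 2.6874%
Sharpe = (r̄ − rf) / σ = (0.3250 − 0.2) / 2.6874 = 0.1250 / 2.6874 = 0.0465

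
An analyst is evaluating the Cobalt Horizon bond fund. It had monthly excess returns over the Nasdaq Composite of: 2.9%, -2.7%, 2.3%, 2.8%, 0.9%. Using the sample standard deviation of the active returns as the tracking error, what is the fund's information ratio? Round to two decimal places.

r̄ = (2.9 − 2.7 + 2.3 + 2.8 + 0.9) / 5 = 1.2400%
Σ(r − r̄)² = 21.9520; sample σ = √(21.9520/4) = 2.3426%
IR = r̄ / tracking error = 1.2400 / 2.3426 = 0.5293

0.53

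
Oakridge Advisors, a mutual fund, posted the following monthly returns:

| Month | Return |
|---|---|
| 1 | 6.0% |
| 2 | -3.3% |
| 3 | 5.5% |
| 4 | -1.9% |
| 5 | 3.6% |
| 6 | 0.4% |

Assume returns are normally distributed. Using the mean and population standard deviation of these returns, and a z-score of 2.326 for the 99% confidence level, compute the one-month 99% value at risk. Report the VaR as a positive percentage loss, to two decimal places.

Mean return μ = 10.30 / 6 = 1.7167%
Σ(r − μ)² = (6 − 1.7167)² + (-3.3 − 1.7167)² + (5.5 − 1.7167)² + … = 76.1883
population σ = √(76.1883 / 6) = √12.6981 = 3.5634%
VaR = −(μ − z·σ) = −(1.7167 − 2.326 × 3.5634) = −(-6.5718) = 6.5718%

6.57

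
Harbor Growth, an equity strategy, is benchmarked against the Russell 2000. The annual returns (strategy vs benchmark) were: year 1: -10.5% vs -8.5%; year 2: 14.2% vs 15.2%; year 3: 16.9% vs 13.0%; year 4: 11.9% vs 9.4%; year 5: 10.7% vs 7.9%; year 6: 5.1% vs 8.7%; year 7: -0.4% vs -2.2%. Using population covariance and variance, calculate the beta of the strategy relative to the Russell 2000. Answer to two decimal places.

1.08

r̄p = 6.8429%,  r̄m = 6.2143%
Cov = Σ(rp − r̄p)(rm − r̄m) / 7 = 66.9665
Var(rm) = Σ(rm − r̄m)² / 7 = 61.8955
β = Cov / Var = 66.9665 / 61.8955 = 1.0819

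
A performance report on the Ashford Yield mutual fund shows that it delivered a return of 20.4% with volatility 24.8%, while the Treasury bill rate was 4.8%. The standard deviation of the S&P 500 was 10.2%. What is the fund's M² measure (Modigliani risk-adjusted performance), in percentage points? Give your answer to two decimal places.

Sharpe = (Rp − Rf) / σp = (20.4% − 4.8%) / 24.8% = 0.6290
M² = Rf + Sharpe × σm = 4.8% + 0.6290 × 10.2% = 11.2158%

11.22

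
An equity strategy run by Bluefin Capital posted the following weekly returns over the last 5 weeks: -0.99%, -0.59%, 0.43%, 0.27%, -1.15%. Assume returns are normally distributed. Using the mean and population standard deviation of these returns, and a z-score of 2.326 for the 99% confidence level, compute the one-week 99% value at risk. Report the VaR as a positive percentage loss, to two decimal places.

Mean return μ = -2.030 / 5 = -0.4060%
Σ(r − μ)² = (-0.99 − (-0.4060))² + (-0.59 − (-0.4060))² + … = 2.0843
population σ = √(2.0843 / 5) = √0.4169 = 0.6457%
VaR = −(μ − z·σ) = −(-0.4060 − 2.326 × 0.6457) = −(-1.9079) = 1.9079%

1.91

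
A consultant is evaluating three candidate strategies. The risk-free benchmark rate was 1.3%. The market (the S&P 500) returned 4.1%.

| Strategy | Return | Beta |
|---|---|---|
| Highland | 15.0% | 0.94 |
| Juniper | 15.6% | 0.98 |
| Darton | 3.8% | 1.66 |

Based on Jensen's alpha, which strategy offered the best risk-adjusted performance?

Juniper

Highland: α = 15.0% − [1.3% + 0.94 × (4.1% − 1.3%)] = 11.068
Juniper: α = 15.6% − [1.3% + 0.98 × (4.1% − 1.3%)] = 11.556
Darton: α = 3.8% − [1.3% + 1.66 × (4.1% − 1.3%)] = -2.148
Highest: Juniper (11.556).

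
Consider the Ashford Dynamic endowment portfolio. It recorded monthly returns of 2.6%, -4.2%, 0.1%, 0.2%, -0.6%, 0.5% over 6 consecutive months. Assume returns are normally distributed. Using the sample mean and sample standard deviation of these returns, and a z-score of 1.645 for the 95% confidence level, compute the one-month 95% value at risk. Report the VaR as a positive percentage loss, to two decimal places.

r̄ = (2.6 − 4.2 + 0.1 + 0.2 − 0.6 + 0.5) / 6 = -1.40 / 6 = -0.2333%
Sample σ = √[Σ(r − r̄)² / 5] = √[24.7333 / 5] = √4.9467 = 2.2241%
VaR = −(r̄ − z·σ) = −(-0.2333 − 1.645 × 2.2241) = −(-3.8919) = 3.8919%

3.89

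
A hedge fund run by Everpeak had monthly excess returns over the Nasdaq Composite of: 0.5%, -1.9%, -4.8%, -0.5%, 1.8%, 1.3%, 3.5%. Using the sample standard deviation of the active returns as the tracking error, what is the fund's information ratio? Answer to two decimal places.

Mean return μ = -0.10 / 7 = -0.0143%
Sample σ = √[Σ(r − μ)² / 6] = √[44.3286 / 6] = √7.3881 = 2.7181%
IR = μ / tracking error = -0.0143 / 2.7181 = -0.0053

-0.01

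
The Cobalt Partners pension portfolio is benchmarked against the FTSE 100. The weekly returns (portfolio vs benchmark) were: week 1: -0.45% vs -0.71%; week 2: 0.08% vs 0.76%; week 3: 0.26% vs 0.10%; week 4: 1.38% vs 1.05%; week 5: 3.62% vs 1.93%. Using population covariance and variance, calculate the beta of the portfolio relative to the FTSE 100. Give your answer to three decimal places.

1.460

r̄p = 0.9780%,  r̄m = 0.6260%
Cov = Σ(rp − r̄p)(rm − r̄m) / 5 = 1.1562
Var(rm) = Σ(rm − r̄m)² / 5 = 0.7919
β = Cov / Var = 1.1562 / 0.7919 = 1.4600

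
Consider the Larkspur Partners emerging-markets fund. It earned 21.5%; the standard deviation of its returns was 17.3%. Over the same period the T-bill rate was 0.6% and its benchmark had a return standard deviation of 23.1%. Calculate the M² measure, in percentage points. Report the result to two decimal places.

28.51

Sharpe = (Rp − Rf) / σp = (21.5% − 0.6%) / 17.3% = 1.2081
M² = Rf + Sharpe × σm = 0.6% + 1.2081 × 23.1% = 28.5071%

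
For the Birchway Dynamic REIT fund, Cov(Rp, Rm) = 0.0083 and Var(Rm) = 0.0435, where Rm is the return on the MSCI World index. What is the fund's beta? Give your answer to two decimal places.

β = Cov(Rp, Rm) / Var(Rm) = 0.0083 / 0.0435 = 0.1908

0.19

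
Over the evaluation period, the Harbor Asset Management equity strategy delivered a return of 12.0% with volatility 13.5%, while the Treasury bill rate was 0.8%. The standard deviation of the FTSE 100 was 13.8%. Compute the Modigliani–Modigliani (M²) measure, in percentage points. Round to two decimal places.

Sharpe = (Rp − Rf) / σp = (12.0% − 0.8%) / 13.5% = 0.8296
M² = Rf + Sharpe × σm = 0.8% + 0.8296 × 13.8% = 12.2485%

12.25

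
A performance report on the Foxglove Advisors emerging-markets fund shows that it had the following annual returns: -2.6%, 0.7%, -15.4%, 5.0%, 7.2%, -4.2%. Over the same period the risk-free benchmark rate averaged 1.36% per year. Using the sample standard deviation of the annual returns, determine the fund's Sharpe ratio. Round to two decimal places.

Mean return r̄ = -9.30 / 6 = -1.5500%
Σ(r − r̄)² = 324.4750; sample σ = √(324.4750/5) = 8.0557%
Sharpe = (r̄ − rf) / σ = (-1.5500 − 1.36) / 8.0557 = -2.9100 / 8.0557 = -0.3612

-0.36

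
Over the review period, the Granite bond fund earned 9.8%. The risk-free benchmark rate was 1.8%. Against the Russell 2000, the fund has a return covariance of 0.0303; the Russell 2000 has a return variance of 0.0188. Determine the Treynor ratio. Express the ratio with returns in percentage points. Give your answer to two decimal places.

β = Cov / Var = 0.0303 / 0.0188 = 1.6117
Treynor = (Rp − Rf) / β = (9.8% − 1.8%) / 1.6117 = 8.00 / 1.6117 = 4.9637

4.96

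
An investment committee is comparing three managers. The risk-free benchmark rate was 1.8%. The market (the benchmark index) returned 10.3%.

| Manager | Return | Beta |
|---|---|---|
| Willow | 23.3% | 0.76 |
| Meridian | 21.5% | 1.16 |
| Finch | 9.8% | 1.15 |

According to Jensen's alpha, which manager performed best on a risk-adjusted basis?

Willow

Willow: α = 23.3% − [1.8% + 0.76 × (10.3% − 1.8%)] = 15.040
Meridian: α = 21.5% − [1.8% + 1.16 × (10.3% − 1.8%)] = 9.840
Finch: α = 9.8% − [1.8% + 1.15 × (10.3% − 1.8%)] = -1.775
Highest: Willow (15.040).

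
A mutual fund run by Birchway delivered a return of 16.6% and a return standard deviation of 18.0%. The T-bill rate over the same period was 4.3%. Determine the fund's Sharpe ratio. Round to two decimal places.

Sharpe = (Rp − Rf) / σp = (16.6% − 4.3%) / 18.0% = 12.30% / 18.0% = 0.6833

0.68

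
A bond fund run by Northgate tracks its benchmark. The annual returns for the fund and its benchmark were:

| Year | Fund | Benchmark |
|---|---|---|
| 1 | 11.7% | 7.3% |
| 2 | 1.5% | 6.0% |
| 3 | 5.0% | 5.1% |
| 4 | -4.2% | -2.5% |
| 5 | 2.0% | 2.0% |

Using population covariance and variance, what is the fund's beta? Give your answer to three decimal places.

r̄p = 3.2000%,  r̄m = 3.5800%
Cov = Σ(rp − r̄p)(rm − r̄m) / 5 = 15.4260
Var(rm) = Σ(rm − r̄m)² / 5 = 12.2936
β = Cov / Var = 15.4260 / 12.2936 = 1.2548

1.255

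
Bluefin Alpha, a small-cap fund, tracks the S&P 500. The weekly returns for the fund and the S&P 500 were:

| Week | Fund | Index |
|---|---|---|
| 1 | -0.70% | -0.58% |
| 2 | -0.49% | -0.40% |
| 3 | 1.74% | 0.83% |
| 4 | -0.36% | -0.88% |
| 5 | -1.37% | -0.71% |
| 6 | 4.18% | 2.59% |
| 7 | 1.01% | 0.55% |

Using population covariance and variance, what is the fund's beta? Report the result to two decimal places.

1.51

r̄p = 0.5729%,  r̄m = 0.2000%
Cov = Σ(rp − r̄p)(rm − r̄m) / 7 = 1.9879
Var(rm) = Σ(rm − r̄m)² / 7 = 1.3135
β = Cov / Var = 1.9879 / 1.3135 = 1.5134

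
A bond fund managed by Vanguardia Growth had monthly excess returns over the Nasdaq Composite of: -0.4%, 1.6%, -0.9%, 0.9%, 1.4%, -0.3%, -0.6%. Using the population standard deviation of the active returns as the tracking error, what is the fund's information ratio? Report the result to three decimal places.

0.255

r̄ = (-0.4 + 1.6 − 0.9 + 0.9 + 1.4 − 0.3 − 0.6) / 7 = 1.70 / 7 = 0.2429%
Σ(r − r̄)² = 6.3371; population σ = √(6.3371/7) = 0.9515%
IR = r̄ / tracking error = 0.2429 / 0.9515 = 0.2553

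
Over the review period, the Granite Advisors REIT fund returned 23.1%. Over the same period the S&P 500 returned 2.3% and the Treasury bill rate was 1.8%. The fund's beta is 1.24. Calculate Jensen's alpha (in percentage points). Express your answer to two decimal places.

CAPM expected return = Rf + β(Rm − Rf) = 1.8% + 1.24 × (2.3% − 1.8%) = 1.8 + 1.24 × 0.50 = 2.4200%
Jensen's α = Rp − E[R] = 23.1% − 2.4200% = 20.6800

20.68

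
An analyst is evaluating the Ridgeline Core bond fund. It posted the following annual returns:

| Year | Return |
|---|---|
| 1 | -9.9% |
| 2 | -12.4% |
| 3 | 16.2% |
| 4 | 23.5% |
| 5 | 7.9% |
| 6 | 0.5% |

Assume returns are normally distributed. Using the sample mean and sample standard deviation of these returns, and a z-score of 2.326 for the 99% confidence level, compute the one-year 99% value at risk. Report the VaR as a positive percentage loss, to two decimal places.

28.89

r̄ = (-9.9 − 12.4 + 16.2 + 23.5 + 7.9 + 0.5) / 6 = 25.80 / 6 = 4.3000%
Σ(r − r̄)² = (-9.9 − 4.3000)² + (-12.4 − 4.3000)² + … = 1018.1800
sample σ = √(1018.1800 / 5) = √203.6360 = 14.2701%
VaR = −(r̄ − z·σ) = −(4.3000 − 2.326 × 14.2701) = −(-28.8923) = 28.8923%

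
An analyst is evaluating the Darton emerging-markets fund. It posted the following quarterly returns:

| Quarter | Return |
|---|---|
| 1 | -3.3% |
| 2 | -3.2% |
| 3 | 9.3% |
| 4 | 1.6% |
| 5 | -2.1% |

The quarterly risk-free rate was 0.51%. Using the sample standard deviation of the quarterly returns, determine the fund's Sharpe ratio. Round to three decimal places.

-0.009

Mean return r̄ = 2.30 / 5 = 0.4600%
Σ(r − r̄)² = 113.5320; sample σ = √(113.5320/4) = 5.3276%
Sharpe = (r̄ − rf) / σ = (0.4600 − 0.51) / 5.3276 = -0.0500 / 5.3276 = -0.0094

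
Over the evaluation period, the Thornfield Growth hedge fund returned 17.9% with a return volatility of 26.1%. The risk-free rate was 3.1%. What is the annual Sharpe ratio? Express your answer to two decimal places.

0.57

Sharpe = (Rp − Rf) / σp = (17.9% − 3.1%) / 26.1% = 14.80% / 26.1% = 0.5670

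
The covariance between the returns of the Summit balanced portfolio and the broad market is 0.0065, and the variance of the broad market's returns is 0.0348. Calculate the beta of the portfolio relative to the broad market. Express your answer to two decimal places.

0.19

β = Cov(Rp, Rm) / Var(Rm) = 0.0065 / 0.0348 = 0.1868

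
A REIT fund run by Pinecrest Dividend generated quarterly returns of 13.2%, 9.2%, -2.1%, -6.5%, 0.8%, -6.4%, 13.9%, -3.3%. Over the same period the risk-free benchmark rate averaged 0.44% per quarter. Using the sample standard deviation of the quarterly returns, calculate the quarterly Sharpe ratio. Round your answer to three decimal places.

0.224

Mean return r̄ = 18.80 / 8 = 2.3500%
Σ(r − r̄)² = (13.2 − 2.3500)² + (9.2 − 2.3500)² + (-2.1 − 2.3500)² + … = 507.0600
sample σ = √(507.0600 / 7) = √72.4371 = 8.5110%
Sharpe = (r̄ − rf) / σ = (2.3500 − 0.44) / 8.5110 = 1.9100 / 8.5110 = 0.2244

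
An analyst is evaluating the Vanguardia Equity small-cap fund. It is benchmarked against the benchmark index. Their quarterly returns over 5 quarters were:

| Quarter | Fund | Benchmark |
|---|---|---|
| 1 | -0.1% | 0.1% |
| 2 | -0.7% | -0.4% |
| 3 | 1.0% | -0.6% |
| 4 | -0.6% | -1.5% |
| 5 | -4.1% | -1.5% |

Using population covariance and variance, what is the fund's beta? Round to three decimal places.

r̄p = -0.9000%,  r̄m = -0.7800%
Cov = Σ(rp − r̄p)(rm − r̄m) / 5 = 0.6420
Var(rm) = Σ(rm − r̄m)² / 5 = 0.3976
β = Cov / Var = 0.6420 / 0.3976 = 1.6147

1.615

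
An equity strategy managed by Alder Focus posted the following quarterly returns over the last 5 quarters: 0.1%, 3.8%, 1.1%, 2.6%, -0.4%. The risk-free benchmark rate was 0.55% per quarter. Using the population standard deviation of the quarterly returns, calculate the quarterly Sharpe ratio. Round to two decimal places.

0.57

μ = (0.1 + 3.8 + 1.1 + 2.6 − 0.4) / 5 = 1.4400%
Population std dev = √[12.2120 / 5] = 1.5628%
Sharpe = (μ − rf) / σ = (1.4400 − 0.55) / 1.5628 = 0.8900 / 1.5628 = 0.5695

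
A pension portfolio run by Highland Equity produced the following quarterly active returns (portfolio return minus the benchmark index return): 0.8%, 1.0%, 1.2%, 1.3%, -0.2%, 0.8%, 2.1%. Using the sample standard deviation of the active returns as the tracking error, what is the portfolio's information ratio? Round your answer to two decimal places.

1.45

r̄ = (0.8 + 1 + 1.2 + 1.3 − 0.2 + 0.8 + 2.1) / 7 = 7.00 / 7 = 1.0000%
Sample std dev = √[2.8600 / 6] = 0.6904%
IR = r̄ / tracking error = 1.0000 / 0.6904 = 1.4484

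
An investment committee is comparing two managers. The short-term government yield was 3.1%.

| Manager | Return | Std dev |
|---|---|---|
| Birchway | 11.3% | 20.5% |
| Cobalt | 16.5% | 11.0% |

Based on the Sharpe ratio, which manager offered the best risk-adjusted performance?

Birchway: Sharpe ratio = (11.3% − 3.1%) / 20.5% = 0.400
Cobalt: Sharpe ratio = (16.5% − 3.1%) / 11.0% = 1.218
Highest: Cobalt (1.218).

Cobalt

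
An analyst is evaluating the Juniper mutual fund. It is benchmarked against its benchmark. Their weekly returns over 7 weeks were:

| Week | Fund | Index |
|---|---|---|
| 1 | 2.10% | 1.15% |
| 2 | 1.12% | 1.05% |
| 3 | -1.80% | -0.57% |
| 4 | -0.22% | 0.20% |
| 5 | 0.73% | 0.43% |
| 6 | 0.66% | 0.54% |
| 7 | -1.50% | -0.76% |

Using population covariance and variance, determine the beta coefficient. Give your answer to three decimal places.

1.867

r̄p = 0.1557%,  r̄m = 0.2914%
Cov = Σ(rp − r̄p)(rm − r̄m) / 7 = 0.8665
Var(rm) = Σ(rm − r̄m)² / 7 = 0.4642
β = Cov / Var = 0.8665 / 0.4642 = 1.8667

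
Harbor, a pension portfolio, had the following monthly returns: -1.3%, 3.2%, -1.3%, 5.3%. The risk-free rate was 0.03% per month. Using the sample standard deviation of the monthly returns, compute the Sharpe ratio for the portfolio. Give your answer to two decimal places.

0.44

Mean return r̄ = 5.90 / 4 = 1.4750%
Sample std dev = √[33.0075 / 3] = 3.3170%
Sharpe = (r̄ − rf) / σ = (1.4750 − 0.03) / 3.3170 = 1.4450 / 3.3170 = 0.4356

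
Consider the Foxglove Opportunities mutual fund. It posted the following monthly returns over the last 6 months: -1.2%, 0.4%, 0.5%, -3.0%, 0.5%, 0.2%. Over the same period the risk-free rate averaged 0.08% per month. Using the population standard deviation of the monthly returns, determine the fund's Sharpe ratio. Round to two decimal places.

-0.40

r̄ = (-1.2 + 0.4 + 0.5 − 3 + 0.5 + 0.2) / 6 = -0.4333%
Population std dev = √[10.0133 / 6] = 1.2919%
Sharpe = (r̄ − rf) / σ = (-0.4333 − 0.08) / 1.2919 = -0.5133 / 1.2919 = -0.3973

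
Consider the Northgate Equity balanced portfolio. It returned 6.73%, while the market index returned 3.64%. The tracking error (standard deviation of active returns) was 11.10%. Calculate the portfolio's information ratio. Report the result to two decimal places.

IR = (Rp − Rb) / TE = (6.73% − 3.64%) / 11.10% = 3.09% / 11.10% = 0.2784

0.28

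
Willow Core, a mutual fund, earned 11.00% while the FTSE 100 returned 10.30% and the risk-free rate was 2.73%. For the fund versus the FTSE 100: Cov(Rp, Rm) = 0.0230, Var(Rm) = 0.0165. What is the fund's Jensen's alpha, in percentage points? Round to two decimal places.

-2.28

β = Cov / Var = 0.0230 / 0.0165 = 1.3939
E[R] = Rf + β(Rm − Rf) = 2.73% + 1.3939 × (10.30% − 2.73%) = 13.2818%
α = Rp − E[R] = 11.00% − 13.2818% = -2.2818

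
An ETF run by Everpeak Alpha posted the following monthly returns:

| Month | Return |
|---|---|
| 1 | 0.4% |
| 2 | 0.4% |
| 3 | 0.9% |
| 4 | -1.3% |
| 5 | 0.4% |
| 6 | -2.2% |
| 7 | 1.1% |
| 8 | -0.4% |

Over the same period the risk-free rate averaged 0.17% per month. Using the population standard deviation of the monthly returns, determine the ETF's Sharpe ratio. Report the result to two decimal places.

μ = (0.4 + 0.4 + 0.9 − 1.3 + 0.4 − 2.2 + 1.1 − 0.4) / 8 = -0.70 / 8 = -0.0875%
Population σ = √[Σ(r − μ)² / 8] = √[9.1288 / 8] = √1.1411 = 1.0682%
Sharpe = (μ − rf) / σ = (-0.0875 − 0.17) / 1.0682 = -0.2575 / 1.0682 = -0.2411

-0.24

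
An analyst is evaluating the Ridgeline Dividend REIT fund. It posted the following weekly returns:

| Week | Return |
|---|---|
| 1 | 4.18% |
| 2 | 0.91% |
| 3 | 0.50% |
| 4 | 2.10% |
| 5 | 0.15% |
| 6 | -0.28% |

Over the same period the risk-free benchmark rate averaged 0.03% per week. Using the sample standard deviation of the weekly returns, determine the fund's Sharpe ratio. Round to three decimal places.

r̄ = (4.18 + 0.91 + 0.5 + 2.1 + 0.15 − 0.28) / 6 = 1.2600%
Σ(r − r̄)² = (4.18 − 1.2600)² + (0.91 − 1.2600)² + … = 13.5358
sample σ = √(13.5358 / 5) = √2.7072 = 1.6454%
Sharpe = (r̄ − rf) / σ = (1.2600 − 0.03) / 1.6454 = 1.2300 / 1.6454 = 0.7475

0.748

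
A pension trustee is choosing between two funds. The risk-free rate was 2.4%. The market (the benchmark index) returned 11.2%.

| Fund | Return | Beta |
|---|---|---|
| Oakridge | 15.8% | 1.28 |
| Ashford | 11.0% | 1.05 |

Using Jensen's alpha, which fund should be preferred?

Oakridge: α = 15.8% − [2.4% + 1.28 × (11.2% − 2.4%)] = 2.136
Ashford: α = 11.0% − [2.4% + 1.05 × (11.2% − 2.4%)] = -0.640
Highest: Oakridge (2.136).

Oakridge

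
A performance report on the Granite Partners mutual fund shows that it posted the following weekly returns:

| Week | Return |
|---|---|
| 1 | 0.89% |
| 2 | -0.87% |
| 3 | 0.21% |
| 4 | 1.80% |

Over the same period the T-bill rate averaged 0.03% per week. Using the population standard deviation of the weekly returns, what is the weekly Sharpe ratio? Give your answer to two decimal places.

μ = (0.89 − 0.87 + 0.21 + 1.8) / 4 = 0.5075%
Population σ = √[Σ(r − μ)² / 4] = √[3.8029 / 4] = √0.9507 = 0.9750%
Sharpe = (μ − rf) / σ = (0.5075 − 0.03) / 0.9750 = 0.4775 / 0.9750 = 0.4897

0.49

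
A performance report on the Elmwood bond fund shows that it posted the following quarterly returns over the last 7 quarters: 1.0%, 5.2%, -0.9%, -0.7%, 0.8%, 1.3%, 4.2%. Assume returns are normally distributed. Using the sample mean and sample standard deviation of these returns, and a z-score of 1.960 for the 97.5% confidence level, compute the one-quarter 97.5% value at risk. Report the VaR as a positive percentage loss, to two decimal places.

r̄ = (1 + 5.2 − 0.9 − 0.7 + 0.8 + 1.3 + 4.2) / 7 = 1.5571%
Sample σ = √[Σ(r − r̄)² / 6] = √[32.3371 / 6] = √5.3895 = 2.3215%
VaR = −(r̄ − z·σ) = −(1.5571 − 1.960 × 2.3215) = −(-2.9930) = 2.9930%

2.99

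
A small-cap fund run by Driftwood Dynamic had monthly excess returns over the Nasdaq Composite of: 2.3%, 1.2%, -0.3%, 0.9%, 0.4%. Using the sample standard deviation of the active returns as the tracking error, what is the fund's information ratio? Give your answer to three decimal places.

Mean return r̄ = 4.50 / 5 = 0.9000%
Σ(r − r̄)² = (2.3 − 0.9000)² + (1.2 − 0.9000)² + (-0.3 − 0.9000)² + … = 3.7400
σ = √[3.7400 / 4] = 0.9670%
IR = r̄ / tracking error = 0.9000 / 0.9670 = 0.9307

0.931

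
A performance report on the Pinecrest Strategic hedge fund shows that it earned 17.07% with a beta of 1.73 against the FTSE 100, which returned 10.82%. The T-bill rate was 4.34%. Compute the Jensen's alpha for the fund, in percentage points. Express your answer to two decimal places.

1.52

CAPM expected return = Rf + β(Rm − Rf) = 4.34% + 1.73 × (10.82% − 4.34%) = 4.34 + 1.73 × 6.48 = 15.5504%
Jensen's α = Rp − E[R] = 17.07% − 15.5504% = 1.5196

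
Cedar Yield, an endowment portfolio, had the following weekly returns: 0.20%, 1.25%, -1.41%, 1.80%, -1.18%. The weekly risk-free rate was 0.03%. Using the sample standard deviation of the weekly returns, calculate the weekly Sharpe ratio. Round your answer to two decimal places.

Mean return r̄ = 0.660 / 5 = 0.1320%
Sample std dev = √[8.1359 / 4] = 1.4262%
Sharpe = (r̄ − rf) / σ = (0.1320 − 0.03) / 1.4262 = 0.1020 / 1.4262 = 0.0715

0.07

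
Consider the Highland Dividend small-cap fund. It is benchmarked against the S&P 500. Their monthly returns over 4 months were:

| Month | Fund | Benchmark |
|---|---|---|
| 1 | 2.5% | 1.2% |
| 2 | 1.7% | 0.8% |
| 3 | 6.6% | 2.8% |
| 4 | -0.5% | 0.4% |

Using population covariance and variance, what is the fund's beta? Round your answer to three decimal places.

2.786

r̄p = 2.5750%,  r̄m = 1.3000%
Cov = Σ(rp − r̄p)(rm − r̄m) / 4 = 2.3125
Var(rm) = Σ(rm − r̄m)² / 4 = 0.8300
β = Cov / Var = 2.3125 / 0.8300 = 2.7861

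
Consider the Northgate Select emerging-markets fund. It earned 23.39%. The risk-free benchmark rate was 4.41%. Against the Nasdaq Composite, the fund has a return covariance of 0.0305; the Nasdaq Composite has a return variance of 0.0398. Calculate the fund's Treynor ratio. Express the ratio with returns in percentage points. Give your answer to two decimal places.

β = Cov / Var = 0.0305 / 0.0398 = 0.7663
Treynor = (Rp − Rf) / β = (23.39% − 4.41%) / 0.7663 = 18.98 / 0.7663 = 24.7684

24.77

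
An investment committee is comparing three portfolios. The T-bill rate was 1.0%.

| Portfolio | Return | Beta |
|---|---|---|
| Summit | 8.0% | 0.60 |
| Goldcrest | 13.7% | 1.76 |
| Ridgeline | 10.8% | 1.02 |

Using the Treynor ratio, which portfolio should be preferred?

Summit: Treynor = (8.0% − 1.0%) / 0.60 = 11.667
Goldcrest: Treynor = (13.7% − 1.0%) / 1.76 = 7.216
Ridgeline: Treynor = (10.8% − 1.0%) / 1.02 = 9.608
Highest: Summit (11.667).

Summit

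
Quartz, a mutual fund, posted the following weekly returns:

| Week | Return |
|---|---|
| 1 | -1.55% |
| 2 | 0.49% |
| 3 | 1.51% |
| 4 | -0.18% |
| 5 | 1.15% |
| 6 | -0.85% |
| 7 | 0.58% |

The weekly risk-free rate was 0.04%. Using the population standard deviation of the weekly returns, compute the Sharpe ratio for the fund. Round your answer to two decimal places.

Mean return μ = 1.150 / 7 = 0.1643%
Σ(r − μ)² = 7.1476; population σ = √(7.1476/7) = 1.0105%
Sharpe = (μ − rf) / σ = (0.1643 − 0.04) / 1.0105 = 0.1243 / 1.0105 = 0.1230

0.12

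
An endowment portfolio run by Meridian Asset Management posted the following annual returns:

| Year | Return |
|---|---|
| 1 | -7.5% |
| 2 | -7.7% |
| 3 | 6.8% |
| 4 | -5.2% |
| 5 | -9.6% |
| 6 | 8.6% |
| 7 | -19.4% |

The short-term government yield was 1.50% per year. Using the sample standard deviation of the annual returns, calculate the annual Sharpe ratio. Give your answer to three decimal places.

-0.654

Mean return μ = -34.00 / 7 = -4.8571%
Sample std dev = √[566.1571 / 6] = 9.7139%
Sharpe = (μ − rf) / σ = (-4.8571 − 1.5) / 9.7139 = -6.3571 / 9.7139 = -0.6544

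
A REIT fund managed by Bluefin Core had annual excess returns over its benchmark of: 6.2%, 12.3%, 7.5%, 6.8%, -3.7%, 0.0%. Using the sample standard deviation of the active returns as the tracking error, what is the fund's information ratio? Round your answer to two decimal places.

r̄ = (6.2 + 12.3 + 7.5 + 6.8 − 3.7 + 0) / 6 = 4.8500%
Σ(r − r̄)² = 164.7750; sample σ = √(164.7750/5) = 5.7406%
IR = r̄ / tracking error = 4.8500 / 5.7406 = 0.8449

0.84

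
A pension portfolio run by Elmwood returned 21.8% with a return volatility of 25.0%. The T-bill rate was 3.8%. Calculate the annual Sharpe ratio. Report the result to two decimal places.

0.72

Sharpe = (Rp − Rf) / σp = (21.8% − 3.8%) / 25.0% = 18.00% / 25.0% = 0.7200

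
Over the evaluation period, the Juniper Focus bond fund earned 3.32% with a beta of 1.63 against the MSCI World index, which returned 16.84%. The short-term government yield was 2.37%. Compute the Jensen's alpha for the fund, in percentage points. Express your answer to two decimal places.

-22.64

CAPM expected return = Rf + β(Rm − Rf) = 2.37% + 1.63 × (16.84% − 2.37%) = 2.37 + 1.63 × 14.47 = 25.9561%
Jensen's α = Rp − E[R] = 3.32% − 25.9561% = -22.6361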